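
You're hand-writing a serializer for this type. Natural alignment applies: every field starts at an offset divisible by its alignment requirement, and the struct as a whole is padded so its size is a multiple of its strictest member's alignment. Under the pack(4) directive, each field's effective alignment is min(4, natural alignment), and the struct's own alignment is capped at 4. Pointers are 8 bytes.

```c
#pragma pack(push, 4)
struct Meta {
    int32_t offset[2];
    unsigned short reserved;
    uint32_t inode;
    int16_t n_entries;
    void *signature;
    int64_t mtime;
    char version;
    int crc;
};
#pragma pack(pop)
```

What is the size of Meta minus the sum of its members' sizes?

7

@0: offset [8B, align 4] → 8
@8: reserved [2B, align 2] → 10
+2 pad (align 4)
@12: inode [4B, align 4] → 16
@16: n_entries [2B, align 2] → 18
+2 pad (align 4)
@20: signature [8B, align 4] → 28
@28: mtime [8B, align 4] → 36
@36: version [1B, align 1] → 37
+3 pad (align 4)
@40: crc [4B, align 4] → 44
size 44, align 4
data bytes 37, size 44 → padding 7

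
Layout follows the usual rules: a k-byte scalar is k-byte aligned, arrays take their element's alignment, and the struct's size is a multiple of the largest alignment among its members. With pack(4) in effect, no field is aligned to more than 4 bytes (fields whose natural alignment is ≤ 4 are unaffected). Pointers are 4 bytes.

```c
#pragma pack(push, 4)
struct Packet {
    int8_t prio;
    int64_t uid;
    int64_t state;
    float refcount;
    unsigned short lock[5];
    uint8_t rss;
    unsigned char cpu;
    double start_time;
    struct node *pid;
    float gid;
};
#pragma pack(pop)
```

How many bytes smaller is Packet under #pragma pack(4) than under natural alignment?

4

natural layout:
  prio at 0 (size 1, align 1) → ends 1
  pad 7 to align 8 for uid
  uid at 8 (size 8, align 8) → ends 16
  state at 16 (size 8, align 8) → ends 24
  refcount at 24 (size 4, align 4) → ends 28
  lock at 28 (size 10, align 2) → ends 38
  rss at 38 (size 1, align 1) → ends 39
  cpu at 39 (size 1, align 1) → ends 40
  start_time at 40 (size 8, align 8) → ends 48
  pid at 48 (size 4, align 4) → ends 52
  gid at 52 (size 4, align 4) → ends 56
  total 56 bytes, alignment 8
packed(4) layout:
  prio at 0 (size 1, align 1) → ends 1
  pad 3 to align 4 for uid
  uid at 4 (size 8, align 4) → ends 12
  state at 12 (size 8, align 4) → ends 20
  refcount at 20 (size 4, align 4) → ends 24
  lock at 24 (size 10, align 2) → ends 34
  rss at 34 (size 1, align 1) → ends 35
  cpu at 35 (size 1, align 1) → ends 36
  start_time at 36 (size 8, align 4) → ends 44
  pid at 44 (size 4, align 4) → ends 48
  gid at 48 (size 4, align 4) → ends 52
  total 52 bytes, alignment 4
56 − 52 = 4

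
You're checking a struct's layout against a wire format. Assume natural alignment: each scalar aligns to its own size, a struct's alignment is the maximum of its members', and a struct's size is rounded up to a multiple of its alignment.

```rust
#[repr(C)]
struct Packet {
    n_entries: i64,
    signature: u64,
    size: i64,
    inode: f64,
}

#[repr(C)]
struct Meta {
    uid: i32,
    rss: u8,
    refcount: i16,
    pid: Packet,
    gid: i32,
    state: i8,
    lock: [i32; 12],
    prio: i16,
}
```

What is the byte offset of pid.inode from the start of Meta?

Packet: n_entries at 0 (size 8, align 8) → ends 8; signature at 8 (size 8, align 8) → ends 16; size at 16 (size 8, align 8) → ends 24; inode at 24 (size 8, align 8) → ends 32; total 32 bytes, alignment 8
uid at 0 (size 4, align 4) → ends 4
rss at 4 (size 1, align 1) → ends 5
pad 1 to align 2 for refcount
refcount at 6 (size 2, align 2) → ends 8
pid at 8 (size 32, align 8) → ends 40
within Packet: inode at 24
8 + 24 = 32

32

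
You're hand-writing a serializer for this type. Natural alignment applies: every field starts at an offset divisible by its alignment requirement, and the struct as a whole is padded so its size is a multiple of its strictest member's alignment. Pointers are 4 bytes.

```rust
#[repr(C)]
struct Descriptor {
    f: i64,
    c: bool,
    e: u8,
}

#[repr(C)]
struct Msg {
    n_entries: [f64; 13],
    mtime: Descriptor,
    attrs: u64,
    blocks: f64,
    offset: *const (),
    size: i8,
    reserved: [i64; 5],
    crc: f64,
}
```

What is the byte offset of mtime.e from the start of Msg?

Descriptor: 0..8  f  (8B, 8-aligned); 8..9  c  (1B, 1-aligned); 9..10  e  (1B, 1-aligned); 10..16  -- tail padding (6B); sizeof = 16, alignof = 8
0..104  n_entries  (104B, 8-aligned)
104..120  mtime  (16B, 8-aligned)
within Descriptor: e at 9
104 + 9 = 113

113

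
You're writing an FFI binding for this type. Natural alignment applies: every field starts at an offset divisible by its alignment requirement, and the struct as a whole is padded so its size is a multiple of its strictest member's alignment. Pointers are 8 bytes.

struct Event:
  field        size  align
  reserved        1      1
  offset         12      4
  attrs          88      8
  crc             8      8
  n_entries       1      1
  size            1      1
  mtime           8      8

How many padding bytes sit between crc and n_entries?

reserved at 0 (size 1, align 1) → ends 1
pad 3 to align 4 for offset
offset at 4 (size 12, align 4) → ends 16
attrs at 16 (size 88, align 8) → ends 104
crc at 104 (size 8, align 8) → ends 112
n_entries at 112 (size 1, align 1) → ends 113

0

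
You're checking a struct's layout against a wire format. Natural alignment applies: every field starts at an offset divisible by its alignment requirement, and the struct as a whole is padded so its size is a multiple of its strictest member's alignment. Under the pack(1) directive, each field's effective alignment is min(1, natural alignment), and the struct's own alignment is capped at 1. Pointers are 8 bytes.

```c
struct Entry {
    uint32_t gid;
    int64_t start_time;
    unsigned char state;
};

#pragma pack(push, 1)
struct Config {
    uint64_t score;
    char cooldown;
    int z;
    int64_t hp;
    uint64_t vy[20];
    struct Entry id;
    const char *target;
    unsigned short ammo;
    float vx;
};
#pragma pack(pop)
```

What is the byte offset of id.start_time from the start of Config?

Entry: 0..4  gid  (4B, 4-aligned); 4..8  -- padding (4B); 8..16  start_time  (8B, 8-aligned); 16..17  state  (1B, 1-aligned); 17..24  -- tail padding (7B); sizeof = 24, alignof = 8
0..8  score  (8B, 1-aligned)
8..9  cooldown  (1B, 1-aligned)
9..13  z  (4B, 1-aligned)
13..21  hp  (8B, 1-aligned)
21..181  vy  (160B, 1-aligned)
181..205  id  (24B, 1-aligned)
within Entry: start_time at 8
181 + 8 = 189

189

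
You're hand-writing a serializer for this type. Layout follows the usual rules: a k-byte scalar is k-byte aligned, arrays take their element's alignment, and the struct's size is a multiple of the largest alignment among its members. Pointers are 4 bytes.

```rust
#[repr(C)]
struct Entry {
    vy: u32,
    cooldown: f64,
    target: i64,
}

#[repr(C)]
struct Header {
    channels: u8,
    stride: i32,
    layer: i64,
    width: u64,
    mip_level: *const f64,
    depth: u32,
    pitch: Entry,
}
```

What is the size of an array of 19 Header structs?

1064

Entry: 0..4  vy  (4B, 4-aligned); 4..8  -- padding (4B); 8..16  cooldown  (8B, 8-aligned); 16..24  target  (8B, 8-aligned); sizeof = 24, alignof = 8
0..1  channels  (1B, 1-aligned)
1..4  -- padding (3B)
4..8  stride  (4B, 4-aligned)
8..16  layer  (8B, 8-aligned)
16..24  width  (8B, 8-aligned)
24..28  mip_level  (4B, 4-aligned)
28..32  depth  (4B, 4-aligned)
32..56  pitch  (24B, 8-aligned)
sizeof = 56, alignof = 8
array of 19: 19 × 56 = 1064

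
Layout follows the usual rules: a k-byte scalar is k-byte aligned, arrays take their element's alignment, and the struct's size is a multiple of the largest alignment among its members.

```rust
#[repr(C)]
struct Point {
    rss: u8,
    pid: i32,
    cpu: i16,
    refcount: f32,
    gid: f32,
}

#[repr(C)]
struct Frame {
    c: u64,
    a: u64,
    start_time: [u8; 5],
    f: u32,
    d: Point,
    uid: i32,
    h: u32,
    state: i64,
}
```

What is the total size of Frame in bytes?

64 bytes

Point: 0..1  rss  (1B, 1-aligned); 1..4  -- padding (3B); 4..8  pid  (4B, 4-aligned); 8..10  cpu  (2B, 2-aligned); 10..12  -- padding (2B); 12..16  refcount  (4B, 4-aligned); 16..20  gid  (4B, 4-aligned); sizeof = 20, alignof = 4
0..8  c  (8B, 8-aligned)
8..16  a  (8B, 8-aligned)
16..21  start_time  (5B, 1-aligned)
21..24  -- padding (3B)
24..28  f  (4B, 4-aligned)
28..48  d  (20B, 4-aligned)
48..52  uid  (4B, 4-aligned)
52..56  h  (4B, 4-aligned)
56..64  state  (8B, 8-aligned)
sizeof = 64, alignof = 8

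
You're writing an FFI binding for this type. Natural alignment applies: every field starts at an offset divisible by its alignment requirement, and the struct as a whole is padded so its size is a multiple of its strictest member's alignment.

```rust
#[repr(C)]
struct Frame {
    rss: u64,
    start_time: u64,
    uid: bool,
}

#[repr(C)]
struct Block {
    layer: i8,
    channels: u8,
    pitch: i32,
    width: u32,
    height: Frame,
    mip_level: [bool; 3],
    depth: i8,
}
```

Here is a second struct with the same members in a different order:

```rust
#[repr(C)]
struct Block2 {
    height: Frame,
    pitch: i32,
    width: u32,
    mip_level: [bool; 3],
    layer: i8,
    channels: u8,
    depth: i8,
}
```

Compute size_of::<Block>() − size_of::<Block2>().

Frame: rss at 0 (size 8, align 8) → ends 8; start_time at 8 (size 8, align 8) → ends 16; uid at 16 (size 1, align 1) → ends 17; tail pad 7 to reach multiple of 8; total 24 bytes, alignment 8
layer at 0 (size 1, align 1) → ends 1
channels at 1 (size 1, align 1) → ends 2
pad 2 to align 4 for pitch
pitch at 4 (size 4, align 4) → ends 8
width at 8 (size 4, align 4) → ends 12
pad 4 to align 8 for height
height at 16 (size 24, align 8) → ends 40
mip_level at 40 (size 3, align 1) → ends 43
depth at 43 (size 1, align 1) → ends 44
tail pad 4 to reach multiple of 8
total 48 bytes, alignment 8
— Block2 —
height at 0 (size 24, align 8) → ends 24
pitch at 24 (size 4, align 4) → ends 28
width at 28 (size 4, align 4) → ends 32
mip_level at 32 (size 3, align 1) → ends 35
layer at 35 (size 1, align 1) → ends 36
channels at 36 (size 1, align 1) → ends 37
depth at 37 (size 1, align 1) → ends 38
tail pad 2 to reach multiple of 8
total 40 bytes, alignment 8
48 − 40 = 8

8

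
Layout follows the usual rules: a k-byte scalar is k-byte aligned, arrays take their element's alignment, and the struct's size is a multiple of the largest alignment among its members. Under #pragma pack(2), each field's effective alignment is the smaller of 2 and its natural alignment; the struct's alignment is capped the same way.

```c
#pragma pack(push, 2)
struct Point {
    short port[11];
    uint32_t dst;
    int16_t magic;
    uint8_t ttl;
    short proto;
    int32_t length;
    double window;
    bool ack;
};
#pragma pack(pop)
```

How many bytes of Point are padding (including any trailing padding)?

2

port at 0 (size 22, align 2) → ends 22
dst at 22 (size 4, align 2) → ends 26
magic at 26 (size 2, align 2) → ends 28
ttl at 28 (size 1, align 1) → ends 29
pad 1 to align 2 for proto
proto at 30 (size 2, align 2) → ends 32
length at 32 (size 4, align 2) → ends 36
window at 36 (size 8, align 2) → ends 44
ack at 44 (size 1, align 1) → ends 45
tail pad 1 to reach multiple of 2
total 46 bytes, alignment 2
data bytes 44, size 46 → padding 2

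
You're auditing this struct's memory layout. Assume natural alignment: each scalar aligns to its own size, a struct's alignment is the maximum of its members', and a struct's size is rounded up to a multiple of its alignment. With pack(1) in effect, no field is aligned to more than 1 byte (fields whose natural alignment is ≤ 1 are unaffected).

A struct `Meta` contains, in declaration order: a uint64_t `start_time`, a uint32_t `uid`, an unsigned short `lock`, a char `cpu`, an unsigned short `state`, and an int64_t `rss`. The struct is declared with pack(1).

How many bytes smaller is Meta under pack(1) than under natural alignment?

natural layout:
  start_time at 0 (size 8, align 8) → ends 8
  uid at 8 (size 4, align 4) → ends 12
  lock at 12 (size 2, align 2) → ends 14
  cpu at 14 (size 1, align 1) → ends 15
  pad 1 to align 2 for state
  state at 16 (size 2, align 2) → ends 18
  pad 6 to align 8 for rss
  rss at 24 (size 8, align 8) → ends 32
  total 32 bytes, alignment 8
packed(1) layout:
  start_time at 0 (size 8, align 1) → ends 8
  uid at 8 (size 4, align 1) → ends 12
  lock at 12 (size 2, align 1) → ends 14
  cpu at 14 (size 1, align 1) → ends 15
  state at 15 (size 2, align 1) → ends 17
  rss at 17 (size 8, align 1) → ends 25
  total 25 bytes, alignment 1
32 − 25 = 7

7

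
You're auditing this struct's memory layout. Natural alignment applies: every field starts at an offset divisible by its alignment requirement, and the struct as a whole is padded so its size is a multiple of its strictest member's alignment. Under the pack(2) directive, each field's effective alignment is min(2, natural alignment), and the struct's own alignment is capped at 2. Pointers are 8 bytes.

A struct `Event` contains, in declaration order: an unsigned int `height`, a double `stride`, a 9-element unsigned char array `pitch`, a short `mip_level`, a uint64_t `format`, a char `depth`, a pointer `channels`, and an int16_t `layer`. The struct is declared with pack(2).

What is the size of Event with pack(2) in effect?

0..4  height  (4B, 2-aligned)
4..12  stride  (8B, 2-aligned)
12..21  pitch  (9B, 1-aligned)
21..22  -- padding (1B)
22..24  mip_level  (2B, 2-aligned)
24..32  format  (8B, 2-aligned)
32..33  depth  (1B, 1-aligned)
33..34  -- padding (1B)
34..42  channels  (8B, 2-aligned)
42..44  layer  (2B, 2-aligned)
sizeof = 44, alignof = 2

44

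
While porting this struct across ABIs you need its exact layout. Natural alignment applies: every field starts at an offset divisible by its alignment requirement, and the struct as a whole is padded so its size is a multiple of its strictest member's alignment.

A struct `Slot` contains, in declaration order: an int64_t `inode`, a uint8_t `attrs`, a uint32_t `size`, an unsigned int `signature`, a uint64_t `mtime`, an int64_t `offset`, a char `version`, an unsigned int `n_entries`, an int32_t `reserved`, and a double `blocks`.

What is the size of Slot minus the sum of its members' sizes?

0..8  inode  (8B, 8-aligned)
8..9  attrs  (1B, 1-aligned)
9..12  -- padding (3B)
12..16  size  (4B, 4-aligned)
16..20  signature  (4B, 4-aligned)
20..24  -- padding (4B)
24..32  mtime  (8B, 8-aligned)
32..40  offset  (8B, 8-aligned)
40..41  version  (1B, 1-aligned)
41..44  -- padding (3B)
44..48  n_entries  (4B, 4-aligned)
48..52  reserved  (4B, 4-aligned)
52..56  -- padding (4B)
56..64  blocks  (8B, 8-aligned)
sizeof = 64, alignof = 8
data bytes 50, size 64 → padding 14

14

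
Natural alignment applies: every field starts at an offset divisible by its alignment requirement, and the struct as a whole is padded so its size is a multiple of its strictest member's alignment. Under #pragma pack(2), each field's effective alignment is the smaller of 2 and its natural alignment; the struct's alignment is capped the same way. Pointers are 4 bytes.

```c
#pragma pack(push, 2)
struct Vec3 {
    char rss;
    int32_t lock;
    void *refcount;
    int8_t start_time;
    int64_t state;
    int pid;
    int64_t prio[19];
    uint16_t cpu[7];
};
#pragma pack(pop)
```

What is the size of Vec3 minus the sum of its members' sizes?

@0: rss [1B, align 1] → 1
+1 pad (align 2)
@2: lock [4B, align 2] → 6
@6: refcount [4B, align 2] → 10
@10: start_time [1B, align 1] → 11
+1 pad (align 2)
@12: state [8B, align 2] → 20
@20: pid [4B, align 2] → 24
@24: prio [152B, align 2] → 176
@176: cpu [14B, align 2] → 190
size 190, align 2
data bytes 188, size 190 → padding 2

2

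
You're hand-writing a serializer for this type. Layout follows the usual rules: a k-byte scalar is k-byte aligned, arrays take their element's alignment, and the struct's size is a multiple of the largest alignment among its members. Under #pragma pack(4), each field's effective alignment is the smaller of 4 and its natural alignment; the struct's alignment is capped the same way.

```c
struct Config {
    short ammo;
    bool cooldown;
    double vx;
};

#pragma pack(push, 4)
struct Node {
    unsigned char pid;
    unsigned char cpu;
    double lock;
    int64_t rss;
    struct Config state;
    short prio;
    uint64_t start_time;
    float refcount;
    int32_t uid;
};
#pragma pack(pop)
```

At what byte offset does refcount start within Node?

Config: 0..2  ammo  (2B, 2-aligned); 2..3  cooldown  (1B, 1-aligned); 3..8  -- padding (5B); 8..16  vx  (8B, 8-aligned); sizeof = 16, alignof = 8
0..1  pid  (1B, 1-aligned)
1..2  cpu  (1B, 1-aligned)
2..4  -- padding (2B)
4..12  lock  (8B, 4-aligned)
12..20  rss  (8B, 4-aligned)
20..36  state  (16B, 4-aligned)
36..38  prio  (2B, 2-aligned)
38..40  -- padding (2B)
40..48  start_time  (8B, 4-aligned)
48..52  refcount  (4B, 4-aligned)

48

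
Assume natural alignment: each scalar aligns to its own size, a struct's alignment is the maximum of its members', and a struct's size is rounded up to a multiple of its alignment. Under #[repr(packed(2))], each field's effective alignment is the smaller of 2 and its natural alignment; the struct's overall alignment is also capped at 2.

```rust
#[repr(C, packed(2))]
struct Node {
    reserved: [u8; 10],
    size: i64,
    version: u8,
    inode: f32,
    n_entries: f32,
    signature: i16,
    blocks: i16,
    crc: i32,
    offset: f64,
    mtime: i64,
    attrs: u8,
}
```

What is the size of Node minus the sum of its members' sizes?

0..10  reserved  (10B, 1-aligned)
10..18  size  (8B, 2-aligned)
18..19  version  (1B, 1-aligned)
19..20  -- padding (1B)
20..24  inode  (4B, 2-aligned)
24..28  n_entries  (4B, 2-aligned)
28..30  signature  (2B, 2-aligned)
30..32  blocks  (2B, 2-aligned)
32..36  crc  (4B, 2-aligned)
36..44  offset  (8B, 2-aligned)
44..52  mtime  (8B, 2-aligned)
52..53  attrs  (1B, 1-aligned)
53..54  -- tail padding (1B)
sizeof = 54, alignof = 2
data bytes 52, size 54 → padding 2

2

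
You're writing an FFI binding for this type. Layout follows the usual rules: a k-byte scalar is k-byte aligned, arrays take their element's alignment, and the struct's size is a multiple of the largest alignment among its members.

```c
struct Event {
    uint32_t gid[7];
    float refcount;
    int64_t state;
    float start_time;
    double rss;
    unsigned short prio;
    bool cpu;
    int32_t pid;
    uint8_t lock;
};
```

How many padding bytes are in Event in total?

0..28  gid  (28B, 4-aligned)
28..32  refcount  (4B, 4-aligned)
32..40  state  (8B, 8-aligned)
40..44  start_time  (4B, 4-aligned)
44..48  -- padding (4B)
48..56  rss  (8B, 8-aligned)
56..58  prio  (2B, 2-aligned)
58..59  cpu  (1B, 1-aligned)
59..60  -- padding (1B)
60..64  pid  (4B, 4-aligned)
64..65  lock  (1B, 1-aligned)
65..72  -- tail padding (7B)
sizeof = 72, alignof = 8
data bytes 60, size 72 → padding 12

12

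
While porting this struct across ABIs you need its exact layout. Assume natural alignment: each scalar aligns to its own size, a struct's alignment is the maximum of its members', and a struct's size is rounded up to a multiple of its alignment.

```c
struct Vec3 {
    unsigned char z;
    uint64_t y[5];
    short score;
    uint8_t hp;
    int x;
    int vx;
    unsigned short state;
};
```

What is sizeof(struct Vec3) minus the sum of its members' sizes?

@0: z [1B, align 1] → 1
+7 pad (align 8)
@8: y [40B, align 8] → 48
@48: score [2B, align 2] → 50
@50: hp [1B, align 1] → 51
+1 pad (align 4)
@52: x [4B, align 4] → 56
@56: vx [4B, align 4] → 60
@60: state [2B, align 2] → 62
+2 tail pad (align 8)
size 64, align 8
data bytes 54, size 64 → padding 10

10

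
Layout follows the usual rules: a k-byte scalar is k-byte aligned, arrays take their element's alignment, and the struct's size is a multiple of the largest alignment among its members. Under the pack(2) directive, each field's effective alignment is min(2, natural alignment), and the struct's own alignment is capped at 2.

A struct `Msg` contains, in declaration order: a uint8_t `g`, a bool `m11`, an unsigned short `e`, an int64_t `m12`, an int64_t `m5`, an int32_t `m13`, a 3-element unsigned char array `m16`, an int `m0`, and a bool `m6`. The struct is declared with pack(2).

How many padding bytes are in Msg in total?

0..1  g  (1B, 1-aligned)
1..2  m11  (1B, 1-aligned)
2..4  e  (2B, 2-aligned)
4..12  m12  (8B, 2-aligned)
12..20  m5  (8B, 2-aligned)
20..24  m13  (4B, 2-aligned)
24..27  m16  (3B, 1-aligned)
27..28  -- padding (1B)
28..32  m0  (4B, 2-aligned)
32..33  m6  (1B, 1-aligned)
33..34  -- tail padding (1B)
sizeof = 34, alignof = 2
data bytes 32, size 34 → padding 2

2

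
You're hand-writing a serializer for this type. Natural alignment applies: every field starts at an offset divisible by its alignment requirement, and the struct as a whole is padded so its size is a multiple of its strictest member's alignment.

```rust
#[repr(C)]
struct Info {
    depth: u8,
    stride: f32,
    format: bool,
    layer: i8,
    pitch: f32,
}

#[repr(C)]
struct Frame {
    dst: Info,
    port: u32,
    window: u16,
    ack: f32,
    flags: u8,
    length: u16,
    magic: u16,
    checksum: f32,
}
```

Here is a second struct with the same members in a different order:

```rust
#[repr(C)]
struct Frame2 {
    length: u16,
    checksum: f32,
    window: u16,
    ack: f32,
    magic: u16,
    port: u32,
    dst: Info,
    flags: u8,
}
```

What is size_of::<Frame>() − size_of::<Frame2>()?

-4

Info: depth at 0 (size 1, align 1) → ends 1; pad 3 to align 4 for stride; stride at 4 (size 4, align 4) → ends 8; format at 8 (size 1, align 1) → ends 9; layer at 9 (size 1, align 1) → ends 10; pad 2 to align 4 for pitch; pitch at 12 (size 4, align 4) → ends 16; total 16 bytes, alignment 4
dst at 0 (size 16, align 4) → ends 16
port at 16 (size 4, align 4) → ends 20
window at 20 (size 2, align 2) → ends 22
pad 2 to align 4 for ack
ack at 24 (size 4, align 4) → ends 28
flags at 28 (size 1, align 1) → ends 29
pad 1 to align 2 for length
length at 30 (size 2, align 2) → ends 32
magic at 32 (size 2, align 2) → ends 34
pad 2 to align 4 for checksum
checksum at 36 (size 4, align 4) → ends 40
total 40 bytes, alignment 4
— Frame2 —
length at 0 (size 2, align 2) → ends 2
pad 2 to align 4 for checksum
checksum at 4 (size 4, align 4) → ends 8
window at 8 (size 2, align 2) → ends 10
pad 2 to align 4 for ack
ack at 12 (size 4, align 4) → ends 16
magic at 16 (size 2, align 2) → ends 18
pad 2 to align 4 for port
port at 20 (size 4, align 4) → ends 24
dst at 24 (size 16, align 4) → ends 40
flags at 40 (size 1, align 1) → ends 41
tail pad 3 to reach multiple of 4
total 44 bytes, alignment 4
40 − 44 = -4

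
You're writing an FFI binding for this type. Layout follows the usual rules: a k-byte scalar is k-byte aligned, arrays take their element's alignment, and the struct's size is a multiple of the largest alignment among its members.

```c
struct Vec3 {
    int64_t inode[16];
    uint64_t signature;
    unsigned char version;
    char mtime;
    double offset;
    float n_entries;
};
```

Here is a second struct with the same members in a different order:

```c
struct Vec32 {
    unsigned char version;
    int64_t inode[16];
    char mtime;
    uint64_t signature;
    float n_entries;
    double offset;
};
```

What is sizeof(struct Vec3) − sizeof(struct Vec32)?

@0: inode [128B, align 8] → 128
@128: signature [8B, align 8] → 136
@136: version [1B, align 1] → 137
@137: mtime [1B, align 1] → 138
+6 pad (align 8)
@144: offset [8B, align 8] → 152
@152: n_entries [4B, align 4] → 156
+4 tail pad (align 8)
size 160, align 8
— Vec32 —
@0: version [1B, align 1] → 1
+7 pad (align 8)
@8: inode [128B, align 8] → 136
@136: mtime [1B, align 1] → 137
+7 pad (align 8)
@144: signature [8B, align 8] → 152
@152: n_entries [4B, align 4] → 156
+4 pad (align 8)
@160: offset [8B, align 8] → 168
size 168, align 8
160 − 168 = -8

-8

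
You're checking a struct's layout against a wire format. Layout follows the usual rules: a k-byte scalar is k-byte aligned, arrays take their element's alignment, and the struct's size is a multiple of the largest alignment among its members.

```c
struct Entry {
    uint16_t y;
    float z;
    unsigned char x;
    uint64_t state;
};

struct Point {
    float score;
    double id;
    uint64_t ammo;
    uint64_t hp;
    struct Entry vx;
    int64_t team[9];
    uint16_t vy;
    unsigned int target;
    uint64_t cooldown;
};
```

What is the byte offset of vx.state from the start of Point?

Entry: 0..2  y  (2B, 2-aligned); 2..4  -- padding (2B); 4..8  z  (4B, 4-aligned); 8..9  x  (1B, 1-aligned); 9..16  -- padding (7B); 16..24  state  (8B, 8-aligned); sizeof = 24, alignof = 8
0..4  score  (4B, 4-aligned)
4..8  -- padding (4B)
8..16  id  (8B, 8-aligned)
16..24  ammo  (8B, 8-aligned)
24..32  hp  (8B, 8-aligned)
32..56  vx  (24B, 8-aligned)
within Entry: state at 16
32 + 16 = 48

48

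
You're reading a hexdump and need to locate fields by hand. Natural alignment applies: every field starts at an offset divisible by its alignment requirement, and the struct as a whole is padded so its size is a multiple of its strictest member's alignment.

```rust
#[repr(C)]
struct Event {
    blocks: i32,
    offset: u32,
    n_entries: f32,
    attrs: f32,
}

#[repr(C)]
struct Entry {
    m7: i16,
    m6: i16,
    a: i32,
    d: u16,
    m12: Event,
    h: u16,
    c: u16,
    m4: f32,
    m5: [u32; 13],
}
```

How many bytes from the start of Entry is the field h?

Event: 0..4  blocks  (4B, 4-aligned); 4..8  offset  (4B, 4-aligned); 8..12  n_entries  (4B, 4-aligned); 12..16  attrs  (4B, 4-aligned); sizeof = 16, alignof = 4
0..2  m7  (2B, 2-aligned)
2..4  m6  (2B, 2-aligned)
4..8  a  (4B, 4-aligned)
8..10  d  (2B, 2-aligned)
10..12  -- padding (2B)
12..28  m12  (16B, 4-aligned)
28..30  h  (2B, 2-aligned)

28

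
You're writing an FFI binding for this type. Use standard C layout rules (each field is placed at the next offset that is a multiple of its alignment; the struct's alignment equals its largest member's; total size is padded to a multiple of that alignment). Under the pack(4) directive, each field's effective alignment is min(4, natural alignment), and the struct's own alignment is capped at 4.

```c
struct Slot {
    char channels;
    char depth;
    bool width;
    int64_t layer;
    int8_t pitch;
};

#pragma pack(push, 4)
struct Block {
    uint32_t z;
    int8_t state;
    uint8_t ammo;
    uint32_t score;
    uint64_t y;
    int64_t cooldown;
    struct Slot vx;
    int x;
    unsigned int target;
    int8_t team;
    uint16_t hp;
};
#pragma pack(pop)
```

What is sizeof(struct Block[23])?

Slot: 0..1  channels  (1B, 1-aligned); 1..2  depth  (1B, 1-aligned); 2..3  width  (1B, 1-aligned); 3..8  -- padding (5B); 8..16  layer  (8B, 8-aligned); 16..17  pitch  (1B, 1-aligned); 17..24  -- tail padding (7B); sizeof = 24, alignof = 8
0..4  z  (4B, 4-aligned)
4..5  state  (1B, 1-aligned)
5..6  ammo  (1B, 1-aligned)
6..8  -- padding (2B)
8..12  score  (4B, 4-aligned)
12..20  y  (8B, 4-aligned)
20..28  cooldown  (8B, 4-aligned)
28..52  vx  (24B, 4-aligned)
52..56  x  (4B, 4-aligned)
56..60  target  (4B, 4-aligned)
60..61  team  (1B, 1-aligned)
61..62  -- padding (1B)
62..64  hp  (2B, 2-aligned)
sizeof = 64, alignof = 4
array of 23: 23 × 64 = 1472

1472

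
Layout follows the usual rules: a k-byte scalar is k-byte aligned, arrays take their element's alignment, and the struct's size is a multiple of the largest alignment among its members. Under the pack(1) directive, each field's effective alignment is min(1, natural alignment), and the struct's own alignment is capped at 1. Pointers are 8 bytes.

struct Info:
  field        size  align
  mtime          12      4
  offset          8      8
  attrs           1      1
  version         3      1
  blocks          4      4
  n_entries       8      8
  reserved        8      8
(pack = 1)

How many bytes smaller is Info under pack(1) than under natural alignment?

4

natural layout:
  @0: mtime [12B, align 4] → 12
  +4 pad (align 8)
  @16: offset [8B, align 8] → 24
  @24: attrs [1B, align 1] → 25
  @25: version [3B, align 1] → 28
  @28: blocks [4B, align 4] → 32
  @32: n_entries [8B, align 8] → 40
  @40: reserved [8B, align 8] → 48
  size 48, align 8
packed(1) layout:
  @0: mtime [12B, align 1] → 12
  @12: offset [8B, align 1] → 20
  @20: attrs [1B, align 1] → 21
  @21: version [3B, align 1] → 24
  @24: blocks [4B, align 1] → 28
  @28: n_entries [8B, align 1] → 36
  @36: reserved [8B, align 1] → 44
  size 44, align 1
48 − 44 = 4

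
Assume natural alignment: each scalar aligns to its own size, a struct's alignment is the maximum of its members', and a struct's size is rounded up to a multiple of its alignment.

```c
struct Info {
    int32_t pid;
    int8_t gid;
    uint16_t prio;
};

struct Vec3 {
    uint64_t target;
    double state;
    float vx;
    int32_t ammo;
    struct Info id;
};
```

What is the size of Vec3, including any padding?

Info: @0: pid [4B, align 4] → 4; @4: gid [1B, align 1] → 5; +1 pad (align 2); @6: prio [2B, align 2] → 8; size 8, align 4
@0: target [8B, align 8] → 8
@8: state [8B, align 8] → 16
@16: vx [4B, align 4] → 20
@20: ammo [4B, align 4] → 24
@24: id [8B, align 4] → 32
size 32, align 8

32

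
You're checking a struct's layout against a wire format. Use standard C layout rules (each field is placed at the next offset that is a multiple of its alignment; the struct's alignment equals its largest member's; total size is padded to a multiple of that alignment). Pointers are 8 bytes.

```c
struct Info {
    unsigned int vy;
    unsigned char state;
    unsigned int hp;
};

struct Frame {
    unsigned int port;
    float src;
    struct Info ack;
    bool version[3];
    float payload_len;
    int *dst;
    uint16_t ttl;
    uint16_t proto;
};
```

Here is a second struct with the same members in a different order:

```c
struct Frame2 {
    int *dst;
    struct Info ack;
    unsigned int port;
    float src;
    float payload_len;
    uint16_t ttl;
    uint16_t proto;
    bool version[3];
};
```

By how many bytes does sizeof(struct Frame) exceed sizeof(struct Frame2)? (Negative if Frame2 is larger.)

8

Info: vy at 0 (size 4, align 4) → ends 4; state at 4 (size 1, align 1) → ends 5; pad 3 to align 4 for hp; hp at 8 (size 4, align 4) → ends 12; total 12 bytes, alignment 4
port at 0 (size 4, align 4) → ends 4
src at 4 (size 4, align 4) → ends 8
ack at 8 (size 12, align 4) → ends 20
version at 20 (size 3, align 1) → ends 23
pad 1 to align 4 for payload_len
payload_len at 24 (size 4, align 4) → ends 28
pad 4 to align 8 for dst
dst at 32 (size 8, align 8) → ends 40
ttl at 40 (size 2, align 2) → ends 42
proto at 42 (size 2, align 2) → ends 44
tail pad 4 to reach multiple of 8
total 48 bytes, alignment 8
— Frame2 —
dst at 0 (size 8, align 8) → ends 8
ack at 8 (size 12, align 4) → ends 20
port at 20 (size 4, align 4) → ends 24
src at 24 (size 4, align 4) → ends 28
payload_len at 28 (size 4, align 4) → ends 32
ttl at 32 (size 2, align 2) → ends 34
proto at 34 (size 2, align 2) → ends 36
version at 36 (size 3, align 1) → ends 39
tail pad 1 to reach multiple of 8
total 40 bytes, alignment 8
48 − 40 = 8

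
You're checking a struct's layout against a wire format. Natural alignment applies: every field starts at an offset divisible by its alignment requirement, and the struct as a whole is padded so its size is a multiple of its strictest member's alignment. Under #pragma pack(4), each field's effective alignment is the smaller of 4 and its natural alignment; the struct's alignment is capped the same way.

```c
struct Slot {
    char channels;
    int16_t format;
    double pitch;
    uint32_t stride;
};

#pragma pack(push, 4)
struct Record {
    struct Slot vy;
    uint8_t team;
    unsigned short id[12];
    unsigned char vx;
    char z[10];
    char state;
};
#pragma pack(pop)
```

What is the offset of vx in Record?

50

Slot: 0..1  channels  (1B, 1-aligned); 1..2  -- padding (1B); 2..4  format  (2B, 2-aligned); 4..8  -- padding (4B); 8..16  pitch  (8B, 8-aligned); 16..20  stride  (4B, 4-aligned); 20..24  -- tail padding (4B); sizeof = 24, alignof = 8
0..24  vy  (24B, 4-aligned)
24..25  team  (1B, 1-aligned)
25..26  -- padding (1B)
26..50  id  (24B, 2-aligned)
50..51  vx  (1B, 1-aligned)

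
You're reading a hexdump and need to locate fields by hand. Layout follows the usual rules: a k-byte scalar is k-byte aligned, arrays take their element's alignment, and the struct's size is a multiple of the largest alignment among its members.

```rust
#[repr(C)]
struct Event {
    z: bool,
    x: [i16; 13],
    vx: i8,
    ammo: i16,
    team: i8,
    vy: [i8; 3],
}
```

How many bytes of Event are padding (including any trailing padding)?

@0: z [1B, align 1] → 1
+1 pad (align 2)
@2: x [26B, align 2] → 28
@28: vx [1B, align 1] → 29
+1 pad (align 2)
@30: ammo [2B, align 2] → 32
@32: team [1B, align 1] → 33
@33: vy [3B, align 1] → 36
size 36, align 2
data bytes 34, size 36 → padding 2

2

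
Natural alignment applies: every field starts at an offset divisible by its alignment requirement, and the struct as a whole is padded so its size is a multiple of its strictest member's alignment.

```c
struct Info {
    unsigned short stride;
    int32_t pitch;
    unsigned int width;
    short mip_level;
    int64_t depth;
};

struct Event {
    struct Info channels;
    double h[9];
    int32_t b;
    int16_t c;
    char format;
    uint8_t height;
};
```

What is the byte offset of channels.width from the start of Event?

Info: @0: stride [2B, align 2] → 2; +2 pad (align 4); @4: pitch [4B, align 4] → 8; @8: width [4B, align 4] → 12; @12: mip_level [2B, align 2] → 14; +2 pad (align 8); @16: depth [8B, align 8] → 24; size 24, align 8
@0: channels [24B, align 8] → 24
within Info: width at 8
0 + 8 = 8

8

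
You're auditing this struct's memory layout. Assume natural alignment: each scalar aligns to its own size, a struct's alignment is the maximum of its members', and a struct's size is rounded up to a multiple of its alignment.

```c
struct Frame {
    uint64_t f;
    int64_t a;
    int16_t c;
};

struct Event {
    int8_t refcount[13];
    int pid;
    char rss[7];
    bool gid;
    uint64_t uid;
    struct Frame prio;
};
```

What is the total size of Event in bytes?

Frame: 0..8  f  (8B, 8-aligned); 8..16  a  (8B, 8-aligned); 16..18  c  (2B, 2-aligned); 18..24  -- tail padding (6B); sizeof = 24, alignof = 8
0..13  refcount  (13B, 1-aligned)
13..16  -- padding (3B)
16..20  pid  (4B, 4-aligned)
20..27  rss  (7B, 1-aligned)
27..28  gid  (1B, 1-aligned)
28..32  -- padding (4B)
32..40  uid  (8B, 8-aligned)
40..64  prio  (24B, 8-aligned)
sizeof = 64, alignof = 8

64 bytes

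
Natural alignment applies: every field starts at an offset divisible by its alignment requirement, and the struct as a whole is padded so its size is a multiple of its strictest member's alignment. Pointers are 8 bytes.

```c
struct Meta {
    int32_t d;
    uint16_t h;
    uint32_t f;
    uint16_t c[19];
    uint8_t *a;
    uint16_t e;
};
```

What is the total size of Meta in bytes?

0..4  d  (4B, 4-aligned)
4..6  h  (2B, 2-aligned)
6..8  -- padding (2B)
8..12  f  (4B, 4-aligned)
12..50  c  (38B, 2-aligned)
50..56  -- padding (6B)
56..64  a  (8B, 8-aligned)
64..66  e  (2B, 2-aligned)
66..72  -- tail padding (6B)
sizeof = 72, alignof = 8

72 bytes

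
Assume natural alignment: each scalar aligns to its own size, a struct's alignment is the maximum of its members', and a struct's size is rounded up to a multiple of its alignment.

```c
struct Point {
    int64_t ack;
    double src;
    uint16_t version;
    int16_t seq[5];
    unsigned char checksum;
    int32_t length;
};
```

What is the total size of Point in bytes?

ack at 0 (size 8, align 8) → ends 8
src at 8 (size 8, align 8) → ends 16
version at 16 (size 2, align 2) → ends 18
seq at 18 (size 10, align 2) → ends 28
checksum at 28 (size 1, align 1) → ends 29
pad 3 to align 4 for length
length at 32 (size 4, align 4) → ends 36
tail pad 4 to reach multiple of 8
total 40 bytes, alignment 8

40 bytes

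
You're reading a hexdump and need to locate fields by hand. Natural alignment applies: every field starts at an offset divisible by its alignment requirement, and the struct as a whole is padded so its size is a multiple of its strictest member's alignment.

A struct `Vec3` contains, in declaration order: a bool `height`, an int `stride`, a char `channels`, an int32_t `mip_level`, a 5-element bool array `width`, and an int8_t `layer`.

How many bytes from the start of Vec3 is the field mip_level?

@0: height [1B, align 1] → 1
+3 pad (align 4)
@4: stride [4B, align 4] → 8
@8: channels [1B, align 1] → 9
+3 pad (align 4)
@12: mip_level [4B, align 4] → 16

12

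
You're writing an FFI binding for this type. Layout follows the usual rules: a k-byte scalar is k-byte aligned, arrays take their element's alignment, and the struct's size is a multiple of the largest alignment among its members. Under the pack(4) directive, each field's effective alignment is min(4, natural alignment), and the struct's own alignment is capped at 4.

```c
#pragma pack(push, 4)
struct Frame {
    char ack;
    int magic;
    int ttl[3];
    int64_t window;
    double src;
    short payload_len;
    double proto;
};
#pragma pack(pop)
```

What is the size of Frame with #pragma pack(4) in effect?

48

0..1  ack  (1B, 1-aligned)
1..4  -- padding (3B)
4..8  magic  (4B, 4-aligned)
8..20  ttl  (12B, 4-aligned)
20..28  window  (8B, 4-aligned)
28..36  src  (8B, 4-aligned)
36..38  payload_len  (2B, 2-aligned)
38..40  -- padding (2B)
40..48  proto  (8B, 4-aligned)
sizeof = 48, alignof = 4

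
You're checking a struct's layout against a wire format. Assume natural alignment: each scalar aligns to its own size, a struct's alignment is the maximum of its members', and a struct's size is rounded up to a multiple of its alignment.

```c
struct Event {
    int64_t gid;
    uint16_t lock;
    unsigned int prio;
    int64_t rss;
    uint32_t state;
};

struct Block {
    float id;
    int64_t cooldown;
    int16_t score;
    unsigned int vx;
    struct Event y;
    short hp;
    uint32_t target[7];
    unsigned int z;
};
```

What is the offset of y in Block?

Event: @0: gid [8B, align 8] → 8; @8: lock [2B, align 2] → 10; +2 pad (align 4); @12: prio [4B, align 4] → 16; @16: rss [8B, align 8] → 24; @24: state [4B, align 4] → 28; +4 tail pad (align 8); size 32, align 8
@0: id [4B, align 4] → 4
+4 pad (align 8)
@8: cooldown [8B, align 8] → 16
@16: score [2B, align 2] → 18
+2 pad (align 4)
@20: vx [4B, align 4] → 24
@24: y [32B, align 8] → 56

24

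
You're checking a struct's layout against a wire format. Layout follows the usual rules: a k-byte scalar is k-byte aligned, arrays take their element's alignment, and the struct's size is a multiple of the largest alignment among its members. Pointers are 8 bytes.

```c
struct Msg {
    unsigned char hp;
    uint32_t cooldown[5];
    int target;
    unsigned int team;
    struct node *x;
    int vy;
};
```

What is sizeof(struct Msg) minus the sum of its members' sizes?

@0: hp [1B, align 1] → 1
+3 pad (align 4)
@4: cooldown [20B, align 4] → 24
@24: target [4B, align 4] → 28
@28: team [4B, align 4] → 32
@32: x [8B, align 8] → 40
@40: vy [4B, align 4] → 44
+4 tail pad (align 8)
size 48, align 8
data bytes 41, size 48 → padding 7

7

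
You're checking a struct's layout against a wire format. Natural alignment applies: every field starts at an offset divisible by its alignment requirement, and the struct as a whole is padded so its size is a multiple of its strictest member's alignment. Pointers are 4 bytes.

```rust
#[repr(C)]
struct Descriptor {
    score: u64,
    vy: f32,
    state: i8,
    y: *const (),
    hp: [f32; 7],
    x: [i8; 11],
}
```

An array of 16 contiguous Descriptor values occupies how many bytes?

score at 0 (size 8, align 8) → ends 8
vy at 8 (size 4, align 4) → ends 12
state at 12 (size 1, align 1) → ends 13
pad 3 to align 4 for y
y at 16 (size 4, align 4) → ends 20
hp at 20 (size 28, align 4) → ends 48
x at 48 (size 11, align 1) → ends 59
tail pad 5 to reach multiple of 8
total 64 bytes, alignment 8
array of 16: 16 × 64 = 1024

1024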